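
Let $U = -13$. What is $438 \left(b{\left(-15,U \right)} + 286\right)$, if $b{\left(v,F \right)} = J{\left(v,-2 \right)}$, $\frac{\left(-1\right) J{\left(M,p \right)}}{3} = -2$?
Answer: $127896$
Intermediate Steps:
$J{\left(M,p \right)} = 6$ ($J{\left(M,p \right)} = \left(-3\right) \left(-2\right) = 6$)
$b{\left(v,F \right)} = 6$
$438 \left(b{\left(-15,U \right)} + 286\right) = 438 \left(6 + 286\right) = 438 \cdot 292 = 127896$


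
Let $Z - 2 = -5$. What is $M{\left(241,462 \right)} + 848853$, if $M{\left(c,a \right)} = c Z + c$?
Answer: $848371$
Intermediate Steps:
$Z = -3$ ($Z = 2 - 5 = -3$)
$M{\left(c,a \right)} = - 2 c$ ($M{\left(c,a \right)} = c \left(-3\right) + c = - 3 c + c = - 2 c$)
$M{\left(241,462 \right)} + 848853 = \left(-2\right) 241 + 848853 = -482 + 848853 = 848371$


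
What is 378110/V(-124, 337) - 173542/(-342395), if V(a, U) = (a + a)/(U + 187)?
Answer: -273542560683/342395 ≈ -7.9891e+5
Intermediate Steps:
V(a, U) = 2*a/(187 + U) (V(a, U) = (2*a)/(187 + U) = 2*a/(187 + U))
378110/V(-124, 337) - 173542/(-342395) = 378110/((2*(-124)/(187 + 337))) - 173542/(-342395) = 378110/((2*(-124)/524)) - 173542*(-1/342395) = 378110/((2*(-124)*(1/524))) + 173542/342395 = 378110/(-62/131) + 173542/342395 = 378110*(-131/62) + 173542/342395 = -24766205/31 + 173542/342395 = -273542560683/342395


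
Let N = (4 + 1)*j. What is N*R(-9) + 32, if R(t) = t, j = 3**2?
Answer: -373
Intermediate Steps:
j = 9
N = 45 (N = (4 + 1)*9 = 5*9 = 45)
N*R(-9) + 32 = 45*(-9) + 32 = -405 + 32 = -373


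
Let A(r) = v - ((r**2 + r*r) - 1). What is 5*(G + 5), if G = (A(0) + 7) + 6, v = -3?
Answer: 80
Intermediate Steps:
A(r) = -2 - 2*r**2 (A(r) = -3 - ((r**2 + r*r) - 1) = -3 - ((r**2 + r**2) - 1) = -3 - (2*r**2 - 1) = -3 - (-1 + 2*r**2) = -3 + (1 - 2*r**2) = -2 - 2*r**2)
G = 11 (G = ((-2 - 2*0**2) + 7) + 6 = ((-2 - 2*0) + 7) + 6 = ((-2 + 0) + 7) + 6 = (-2 + 7) + 6 = 5 + 6 = 11)
5*(G + 5) = 5*(11 + 5) = 5*16 = 80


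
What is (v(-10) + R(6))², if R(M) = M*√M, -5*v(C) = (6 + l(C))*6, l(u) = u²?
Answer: 409896/25 - 7632*√6/5 ≈ 12657.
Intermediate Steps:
v(C) = -36/5 - 6*C²/5 (v(C) = -(6 + C²)*6/5 = -(36 + 6*C²)/5 = -36/5 - 6*C²/5)
R(M) = M^(3/2)
(v(-10) + R(6))² = ((-36/5 - 6/5*(-10)²) + 6^(3/2))² = ((-36/5 - 6/5*100) + 6*√6)² = ((-36/5 - 120) + 6*√6)² = (-636/5 + 6*√6)²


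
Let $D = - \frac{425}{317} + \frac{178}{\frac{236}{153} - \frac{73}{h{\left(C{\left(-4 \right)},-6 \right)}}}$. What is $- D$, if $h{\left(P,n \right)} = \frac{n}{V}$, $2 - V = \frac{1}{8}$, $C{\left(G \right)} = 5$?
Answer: $- \frac{112791923}{18899857} \approx -5.9679$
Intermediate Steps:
$V = \frac{15}{8}$ ($V = 2 - \frac{1}{8} = \frac{15}{8} \approx 1.875$)
$h{\left(P,n \right)} = \frac{8 n}{15}$ ($h{\left(P,n \right)} = \frac{n}{\frac{15}{8}} = n \frac{8}{15} = \frac{8 n}{15}$)
$D = \frac{112791923}{18899857}$ ($D = - \frac{425}{317} + \frac{178}{\frac{236}{153} - \frac{73}{\frac{8}{15} \left(-6\right)}} = \left(-425\right) \frac{1}{317} + \frac{178}{236 \cdot \frac{1}{153} - \frac{73}{- \frac{16}{5}}} = - \frac{425}{317} + \frac{178}{\frac{236}{153} - - \frac{365}{16}} = - \frac{425}{317} + \frac{178}{\frac{236}{153} + \frac{365}{16}} = - \frac{425}{317} + \frac{178}{\frac{59621}{2448}} = - \frac{425}{317} + 178 \cdot \frac{2448}{59621} = - \frac{425}{317} + \frac{435744}{59621} = \frac{112791923}{18899857} \approx 5.9679$)
$- D = \left(-1\right) \frac{112791923}{18899857} = - \frac{112791923}{18899857}$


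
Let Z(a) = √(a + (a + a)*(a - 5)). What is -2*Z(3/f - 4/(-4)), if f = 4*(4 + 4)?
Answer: -I*√7630/16 ≈ -5.4594*I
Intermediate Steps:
f = 32 (f = 4*8 = 32)
Z(a) = √(a + 2*a*(-5 + a)) (Z(a) = √(a + (2*a)*(-5 + a)) = √(a + 2*a*(-5 + a)))
-2*Z(3/f - 4/(-4)) = -2*√(-9 + 2*(3/32 - 4/(-4)))*√(3/32 - 4/(-4)) = -2*√(-9 + 2*(3*(1/32) - 4*(-¼)))*√(3*(1/32) - 4*(-¼)) = -2*√(-9 + 2*(3/32 + 1))*√(3/32 + 1) = -2*√70*√(-9 + 2*(35/32))/8 = -2*√70*√(-9 + 35/16)/8 = -2*I*√7630/32 = -I*√7630/16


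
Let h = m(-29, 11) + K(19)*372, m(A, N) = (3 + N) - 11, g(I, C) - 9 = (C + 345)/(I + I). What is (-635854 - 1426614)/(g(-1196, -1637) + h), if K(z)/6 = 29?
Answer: -1233355864/38714843 ≈ -31.857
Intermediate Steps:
g(I, C) = 9 + (345 + C)/(2*I) (g(I, C) = 9 + (C + 345)/(I + I) = 9 + (345 + C)/((2*I)) = 9 + (345 + C)*(1/(2*I)) = 9 + (345 + C)/(2*I))
K(z) = 174 (K(z) = 6*29 = 174)
m(A, N) = -8 + N
h = 64731 (h = (-8 + 11) + 174*372 = 3 + 64728 = 64731)
(-635854 - 1426614)/(g(-1196, -1637) + h) = (-635854 - 1426614)/((½)*(345 - 1637 + 18*(-1196))/(-1196) + 64731) = -2062468/((½)*(-1/1196)*(345 - 1637 - 21528) + 64731) = -2062468/((½)*(-1/1196)*(-22820) + 64731) = -2062468/(5705/598 + 64731) = -2062468/38714843/598 = -2062468*598/38714843 = -1233355864/38714843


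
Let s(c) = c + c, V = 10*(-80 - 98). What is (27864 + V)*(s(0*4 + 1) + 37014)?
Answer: 965525344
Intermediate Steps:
V = -1780 (V = 10*(-178) = -1780)
s(c) = 2*c
(27864 + V)*(s(0*4 + 1) + 37014) = (27864 - 1780)*(2*(0*4 + 1) + 37014) = 26084*(2*(0 + 1) + 37014) = 26084*(2*1 + 37014) = 26084*(2 + 37014) = 26084*37016 = 965525344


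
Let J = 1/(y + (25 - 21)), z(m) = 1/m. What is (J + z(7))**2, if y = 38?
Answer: 1/36 ≈ 0.027778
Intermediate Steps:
J = 1/42 (J = 1/(38 + (25 - 21)) = 1/(38 + 4) = 1/42 ≈ 0.023810)
(J + z(7))**2 = (1/42 + 1/7)**2 = (1/6)**2 = 1/36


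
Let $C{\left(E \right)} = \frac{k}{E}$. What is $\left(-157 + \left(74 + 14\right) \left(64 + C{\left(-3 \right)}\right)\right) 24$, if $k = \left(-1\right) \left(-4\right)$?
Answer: $128584$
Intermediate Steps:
$k = 4$
$C{\left(E \right)} = \frac{4}{E}$
$\left(-157 + \left(74 + 14\right) \left(64 + C{\left(-3 \right)}\right)\right) 24 = \left(-157 + \left(74 + 14\right) \left(64 + \frac{4}{-3}\right)\right) 24 = \left(-157 + 88 \left(64 + 4 \left(- \frac{1}{3}\right)\right)\right) 24 = \left(-157 + 88 \left(64 - \frac{4}{3}\right)\right) 24 = \left(-157 + 88 \cdot \frac{188}{3}\right) 24 = \left(-157 + \frac{16544}{3}\right) 24 = \frac{16073}{3} \cdot 24 = 128584$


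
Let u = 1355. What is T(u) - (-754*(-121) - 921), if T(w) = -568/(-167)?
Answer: -15081703/167 ≈ -90310.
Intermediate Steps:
T(w) = 568/167 (T(w) = -568*(-1/167) = 568/167)
T(u) - (-754*(-121) - 921) = 568/167 - (-754*(-121) - 921) = 568/167 - (91234 - 921) = 568/167 - 1*90313 = 568/167 - 90313 = -15081703/167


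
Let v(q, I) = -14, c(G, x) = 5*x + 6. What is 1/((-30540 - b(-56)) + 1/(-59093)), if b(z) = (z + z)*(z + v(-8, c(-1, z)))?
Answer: -59093/2267989341 ≈ -2.6055e-5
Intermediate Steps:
c(G, x) = 6 + 5*x
b(z) = 2*z*(-14 + z) (b(z) = (z + z)*(z - 14) = (2*z)*(-14 + z) = 2*z*(-14 + z))
1/((-30540 - b(-56)) + 1/(-59093)) = 1/((-30540 - 2*(-56)*(-14 - 56)) + 1/(-59093)) = 1/((-30540 - 2*(-56)*(-70)) - 1/59093) = 1/((-30540 - 1*7840) - 1/59093) = 1/((-30540 - 7840) - 1/59093) = 1/(-38380 - 1/59093) = 1/(-2267989341/59093) = -59093/2267989341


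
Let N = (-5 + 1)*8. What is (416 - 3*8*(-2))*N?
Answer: -14848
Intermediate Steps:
N = -32 (N = -4*8 = -32)
(416 - 3*8*(-2))*N = (416 - 3*8*(-2))*(-32) = (416 - 24*(-2))*(-32) = (416 + 48)*(-32) = 464*(-32) = -14848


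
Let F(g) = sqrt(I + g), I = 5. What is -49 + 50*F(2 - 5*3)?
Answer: -49 + 100*I*sqrt(2) ≈ -49.0 + 141.42*I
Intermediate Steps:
F(g) = sqrt(5 + g)
-49 + 50*F(2 - 5*3) = -49 + 50*sqrt(5 + (2 - 5*3)) = -49 + 50*sqrt(5 + (2 - 15)) = -49 + 50*sqrt(5 - 13) = -49 + 50*sqrt(-8) = -49 + 50*(2*I*sqrt(2)) = -49 + 100*I*sqrt(2)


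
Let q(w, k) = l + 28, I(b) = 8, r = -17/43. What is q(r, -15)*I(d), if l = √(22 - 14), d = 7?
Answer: 224 + 16*√2 ≈ 246.63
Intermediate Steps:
l = 2*√2 (l = √8 = 2*√2 ≈ 2.8284)
r = -17/43 (r = -17*1/43 = -17/43 ≈ -0.39535)
q(w, k) = 28 + 2*√2 (q(w, k) = 2*√2 + 28 = 28 + 2*√2)
q(r, -15)*I(d) = (28 + 2*√2)*8 = 224 + 16*√2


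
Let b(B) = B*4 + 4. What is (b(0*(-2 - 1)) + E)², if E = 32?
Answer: 1296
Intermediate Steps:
b(B) = 4 + 4*B (b(B) = 4*B + 4 = 4 + 4*B)
(b(0*(-2 - 1)) + E)² = ((4 + 4*(0*(-2 - 1))) + 32)² = ((4 + 4*(0*(-3))) + 32)² = ((4 + 4*0) + 32)² = ((4 + 0) + 32)² = (4 + 32)² = 36² = 1296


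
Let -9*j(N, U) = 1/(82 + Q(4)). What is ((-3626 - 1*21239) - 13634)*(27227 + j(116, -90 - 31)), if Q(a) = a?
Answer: -270438753601/258 ≈ -1.0482e+9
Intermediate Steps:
j(N, U) = -1/774 (j(N, U) = -1/(9*(82 + 4)) = -1/9/86 = -1/9*1/86 = -1/774)
((-3626 - 1*21239) - 13634)*(27227 + j(116, -90 - 31)) = ((-3626 - 1*21239) - 13634)*(27227 - 1/774) = ((-3626 - 21239) - 13634)*(21073697/774) = (-24865 - 13634)*(21073697/774) = -38499*21073697/774 = -270438753601/258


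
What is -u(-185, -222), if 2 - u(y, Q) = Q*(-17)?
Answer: 3772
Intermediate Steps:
u(y, Q) = 2 + 17*Q (u(y, Q) = 2 - Q*(-17) = 2 - (-17)*Q = 2 + 17*Q)
-u(-185, -222) = -(2 + 17*(-222)) = -(2 - 3774) = -1*(-3772) = 3772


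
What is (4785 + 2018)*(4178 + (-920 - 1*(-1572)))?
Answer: 32858490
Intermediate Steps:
(4785 + 2018)*(4178 + (-920 - 1*(-1572))) = 6803*(4178 + (-920 + 1572)) = 6803*(4178 + 652) = 6803*4830 = 32858490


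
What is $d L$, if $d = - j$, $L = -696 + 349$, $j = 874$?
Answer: $303278$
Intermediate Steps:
$L = -347$
$d = -874$ ($d = \left(-1\right) 874 = -874$)
$d L = \left(-874\right) \left(-347\right) = 303278$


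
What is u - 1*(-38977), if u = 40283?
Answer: 79260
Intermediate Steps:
u - 1*(-38977) = 40283 - 1*(-38977) = 40283 + 38977 = 79260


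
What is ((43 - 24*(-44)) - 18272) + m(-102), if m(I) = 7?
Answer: -17166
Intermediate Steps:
((43 - 24*(-44)) - 18272) + m(-102) = ((43 - 24*(-44)) - 18272) + 7 = ((43 + 1056) - 18272) + 7 = (1099 - 18272) + 7 = -17173 + 7 = -17166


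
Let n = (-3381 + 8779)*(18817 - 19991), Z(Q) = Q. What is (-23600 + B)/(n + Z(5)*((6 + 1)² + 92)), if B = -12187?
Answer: 35787/6336547 ≈ 0.0056477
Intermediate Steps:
n = -6337252 (n = 5398*(-1174) = -6337252)
(-23600 + B)/(n + Z(5)*((6 + 1)² + 92)) = (-23600 - 12187)/(-6337252 + 5*((6 + 1)² + 92)) = -35787/(-6337252 + 5*(7² + 92)) = -35787/(-6337252 + 5*(49 + 92)) = -35787/(-6337252 + 5*141) = -35787/(-6337252 + 705) = -35787/(-6336547) = -35787*(-1/6336547) = 35787/6336547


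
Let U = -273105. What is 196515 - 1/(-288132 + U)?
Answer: 110291489056/561237 ≈ 1.9652e+5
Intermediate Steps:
196515 - 1/(-288132 + U) = 196515 - 1/(-288132 - 273105) = 196515 - 1/(-561237) = 196515 - 1*(-1/561237) = 196515 + 1/561237 = 110291489056/561237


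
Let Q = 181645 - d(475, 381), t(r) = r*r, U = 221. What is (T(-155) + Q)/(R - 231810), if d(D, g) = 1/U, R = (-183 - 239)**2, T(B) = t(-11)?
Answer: -40170285/11873446 ≈ -3.3832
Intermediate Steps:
t(r) = r**2
T(B) = 121 (T(B) = (-11)**2 = 121)
R = 178084 (R = (-422)**2 = 178084)
d(D, g) = 1/221
Q = 40143544/221 (Q = 181645 - 1*1/221 = 181645 - 1/221 = 40143544/221 ≈ 1.8165e+5)
(T(-155) + Q)/(R - 231810) = (121 + 40143544/221)/(178084 - 231810) = (40170285/221)/(-53726) = (40170285/221)*(-1/53726) = -40170285/11873446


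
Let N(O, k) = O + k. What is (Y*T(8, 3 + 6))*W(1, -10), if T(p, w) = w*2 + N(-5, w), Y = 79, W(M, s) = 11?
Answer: 19118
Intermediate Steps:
T(p, w) = -5 + 3*w (T(p, w) = w*2 + (-5 + w) = 2*w + (-5 + w) = -5 + 3*w)
(Y*T(8, 3 + 6))*W(1, -10) = (79*(-5 + 3*(3 + 6)))*11 = (79*(-5 + 3*9))*11 = (79*(-5 + 27))*11 = (79*22)*11 = 1738*11 = 19118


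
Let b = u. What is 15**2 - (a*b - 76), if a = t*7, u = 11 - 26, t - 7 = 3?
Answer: 1351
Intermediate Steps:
t = 10 (t = 7 + 3 = 10)
u = -15
b = -15
a = 70 (a = 10*7 = 70)
15**2 - (a*b - 76) = 15**2 - (70*(-15) - 76) = 225 - (-1050 - 76) = 225 - 1*(-1126) = 225 + 1126 = 1351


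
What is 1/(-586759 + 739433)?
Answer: 1/152674 ≈ 6.5499e-6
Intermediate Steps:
1/(-586759 + 739433) = 1/152674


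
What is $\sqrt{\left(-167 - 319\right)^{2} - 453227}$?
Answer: $i \sqrt{217031} \approx 465.87 i$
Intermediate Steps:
$\sqrt{\left(-167 - 319\right)^{2} - 453227} = \sqrt{\left(-486\right)^{2} - 453227} = \sqrt{236196 - 453227} = \sqrt{-217031} = i \sqrt{217031}$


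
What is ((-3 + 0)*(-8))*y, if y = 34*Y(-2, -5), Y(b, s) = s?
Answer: -4080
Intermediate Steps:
y = -170 (y = 34*(-5) = -170)
((-3 + 0)*(-8))*y = ((-3 + 0)*(-8))*(-170) = -3*(-8)*(-170) = 24*(-170) = -4080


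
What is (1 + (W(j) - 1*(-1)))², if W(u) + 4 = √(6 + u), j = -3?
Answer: (2 - √3)² ≈ 0.071797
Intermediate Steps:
W(u) = -4 + √(6 + u)
(1 + (W(j) - 1*(-1)))² = (1 + ((-4 + √(6 - 3)) - 1*(-1)))² = (1 + ((-4 + √3) + 1))² = (1 + (-3 + √3))² = (-2 + √3)²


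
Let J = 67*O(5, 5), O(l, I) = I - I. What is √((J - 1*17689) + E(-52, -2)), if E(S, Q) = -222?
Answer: I*√17911 ≈ 133.83*I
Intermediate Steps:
O(l, I) = 0
J = 0 (J = 67*0 = 0)
√((J - 1*17689) + E(-52, -2)) = √((0 - 1*17689) - 222) = √((0 - 17689) - 222) = √(-17689 - 222) = √(-17911) = I*√17911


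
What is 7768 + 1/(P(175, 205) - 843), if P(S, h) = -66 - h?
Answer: 8653551/1114 ≈ 7768.0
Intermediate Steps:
7768 + 1/(P(175, 205) - 843) = 7768 + 1/((-66 - 1*205) - 843) = 7768 + 1/((-66 - 205) - 843) = 7768 + 1/(-271 - 843) = 7768 + 1/(-1114) = 7768 - 1/1114 = 8653551/1114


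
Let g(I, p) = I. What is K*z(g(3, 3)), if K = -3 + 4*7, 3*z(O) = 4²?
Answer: 400/3 ≈ 133.33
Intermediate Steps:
z(O) = 16/3 (z(O) = (⅓)*4² = (⅓)*16 = 16/3)
K = 25 (K = -3 + 28 = 25)
K*z(g(3, 3)) = 25*(16/3) = 400/3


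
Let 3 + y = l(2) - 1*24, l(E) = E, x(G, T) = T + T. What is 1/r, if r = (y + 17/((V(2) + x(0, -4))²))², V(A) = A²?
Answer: 256/146689 ≈ 0.0017452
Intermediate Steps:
x(G, T) = 2*T
y = -25 (y = -3 + (2 - 1*24) = -3 + (2 - 24) = -3 - 22 = -25)
r = 146689/256 (r = (-25 + 17/((2² + 2*(-4))²))² = (-25 + 17/((4 - 8)²))² = (-25 + 17/((-4)²))² = (-25 + 17/16)² = (-383/16)² = 146689/256 ≈ 573.00)
1/r = 1/(146689/256) = 256/146689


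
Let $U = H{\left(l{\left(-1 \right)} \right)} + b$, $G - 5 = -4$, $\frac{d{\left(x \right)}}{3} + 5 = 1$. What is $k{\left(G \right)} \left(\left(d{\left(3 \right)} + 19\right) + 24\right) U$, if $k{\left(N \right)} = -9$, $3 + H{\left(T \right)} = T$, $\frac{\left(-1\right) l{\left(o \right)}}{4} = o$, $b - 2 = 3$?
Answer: $-1674$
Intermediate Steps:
$b = 5$ ($b = 2 + 3 = 5$)
$d{\left(x \right)} = -12$ ($d{\left(x \right)} = -15 + 3 \cdot 1 = -15 + 3 = -12$)
$l{\left(o \right)} = - 4 o$
$G = 1$ ($G = 5 - 4 = 1$)
$H{\left(T \right)} = -3 + T$
$U = 6$ ($U = \left(-3 - -4\right) + 5 = \left(-3 + 4\right) + 5 = 1 + 5 = 6$)
$k{\left(G \right)} \left(\left(d{\left(3 \right)} + 19\right) + 24\right) U = - 9 \left(\left(-12 + 19\right) + 24\right) 6 = - 9 \left(7 + 24\right) 6 = \left(-9\right) 31 \cdot 6 = \left(-279\right) 6 = -1674$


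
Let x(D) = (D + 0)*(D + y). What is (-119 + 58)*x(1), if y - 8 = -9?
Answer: 0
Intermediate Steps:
y = -1 (y = 8 - 9 = -1)
x(D) = D*(-1 + D) (x(D) = (D + 0)*(D - 1) = D*(-1 + D))
(-119 + 58)*x(1) = (-119 + 58)*(1*(-1 + 1)) = -61*0 = 0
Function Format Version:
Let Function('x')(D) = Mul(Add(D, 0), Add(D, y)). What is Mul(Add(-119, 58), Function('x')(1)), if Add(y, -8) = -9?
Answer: 0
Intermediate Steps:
y = -1 (y = Add(8, -9) = -1)
Function('x')(D) = Mul(D, Add(-1, D)) (Function('x')(D) = Mul(Add(D, 0), Add(D, -1)) = Mul(D, Add(-1, D)))
Mul(Add(-119, 58), Function('x')(1)) = Mul(Add(-119, 58), Mul(1, Add(-1, 1))) = Mul(-61, Mul(1, 0)) = Mul(-61, 0) = 0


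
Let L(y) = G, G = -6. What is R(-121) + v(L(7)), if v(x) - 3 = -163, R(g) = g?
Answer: -281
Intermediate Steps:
L(y) = -6
v(x) = -160 (v(x) = 3 - 163 = -160)
R(-121) + v(L(7)) = -121 - 160 = -281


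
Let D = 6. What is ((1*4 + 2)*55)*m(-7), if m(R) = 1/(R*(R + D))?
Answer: 330/7 ≈ 47.143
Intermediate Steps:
m(R) = 1/(R*(6 + R)) (m(R) = 1/(R*(R + 6)) = 1/(R*(6 + R)))
((1*4 + 2)*55)*m(-7) = ((1*4 + 2)*55)*(1/((-7)*(6 - 7))) = ((4 + 2)*55)*(-⅐/(-1)) = (6*55)*(-⅐*(-1)) = 330*(⅐) = 330/7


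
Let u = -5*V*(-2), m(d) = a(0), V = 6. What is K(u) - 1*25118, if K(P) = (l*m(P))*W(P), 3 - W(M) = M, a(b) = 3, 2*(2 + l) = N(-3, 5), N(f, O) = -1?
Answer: -49381/2 ≈ -24691.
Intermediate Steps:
l = -5/2 (l = -2 + (1/2)*(-1) = -2 - 1/2 = -5/2 ≈ -2.5000)
m(d) = 3
W(M) = 3 - M
u = 60 (u = -5*6*(-2) = -30*(-2) = 60)
K(P) = -45/2 + 15*P/2 (K(P) = (-5/2*3)*(3 - P) = -15*(3 - P)/2 = -45/2 + 15*P/2)
K(u) - 1*25118 = (-45/2 + (15/2)*60) - 1*25118 = (-45/2 + 450) - 25118 = 855/2 - 25118 = -49381/2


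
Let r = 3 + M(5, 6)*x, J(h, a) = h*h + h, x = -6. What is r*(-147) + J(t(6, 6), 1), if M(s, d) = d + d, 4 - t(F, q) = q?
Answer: 10145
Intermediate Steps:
t(F, q) = 4 - q
M(s, d) = 2*d
J(h, a) = h + h**2 (J(h, a) = h**2 + h = h + h**2)
r = -69 (r = 3 + (2*6)*(-6) = 3 + 12*(-6) = 3 - 72 = -69)
r*(-147) + J(t(6, 6), 1) = -69*(-147) + (4 - 1*6)*(1 + (4 - 1*6)) = 10143 + (4 - 6)*(1 + (4 - 6)) = 10143 - 2*(1 - 2) = 10143 - 2*(-1) = 10143 + 2 = 10145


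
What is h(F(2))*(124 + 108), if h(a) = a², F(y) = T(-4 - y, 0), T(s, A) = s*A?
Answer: 0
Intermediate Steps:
T(s, A) = A*s
F(y) = 0 (F(y) = 0*(-4 - y) = 0)
h(F(2))*(124 + 108) = 0²*(124 + 108) = 0*232 = 0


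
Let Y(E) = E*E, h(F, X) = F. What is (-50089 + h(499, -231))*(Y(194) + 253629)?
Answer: -14443831350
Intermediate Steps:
Y(E) = E²
(-50089 + h(499, -231))*(Y(194) + 253629) = (-50089 + 499)*(194² + 253629) = -49590*(37636 + 253629) = -49590*291265 = -14443831350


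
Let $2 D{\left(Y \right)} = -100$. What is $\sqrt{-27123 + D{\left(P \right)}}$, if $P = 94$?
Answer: $i \sqrt{27173} \approx 164.84 i$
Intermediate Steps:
$D{\left(Y \right)} = -50$ ($D{\left(Y \right)} = \frac{1}{2} \left(-100\right) = -50$)
$\sqrt{-27123 + D{\left(P \right)}} = \sqrt{-27123 - 50} = \sqrt{-27173} = i \sqrt{27173}$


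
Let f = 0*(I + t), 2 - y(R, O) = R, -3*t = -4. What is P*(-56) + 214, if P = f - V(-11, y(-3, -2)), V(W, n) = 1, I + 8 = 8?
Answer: 270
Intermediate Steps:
t = 4/3 (t = -⅓*(-4) = 4/3 ≈ 1.3333)
I = 0 (I = -8 + 8 = 0)
y(R, O) = 2 - R
f = 0 (f = 0*(0 + 4/3) = 0*(4/3) = 0)
P = -1 (P = 0 - 1*1 = 0 - 1 = -1)
P*(-56) + 214 = -1*(-56) + 214 = 56 + 214 = 270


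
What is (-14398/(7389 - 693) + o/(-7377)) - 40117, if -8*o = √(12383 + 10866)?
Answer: -134318915/3348 + √23249/59016 ≈ -40119.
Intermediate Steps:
o = -√23249/8 (o = -√(12383 + 10866)/8 = -√23249/8 ≈ -19.060)
(-14398/(7389 - 693) + o/(-7377)) - 40117 = (-14398/(7389 - 693) - √23249/8/(-7377)) - 40117 = (-14398/6696 - √23249/8*(-1/7377)) - 40117 = (-14398*1/6696 + √23249/59016) - 40117 = (-7199/3348 + √23249/59016) - 40117 = -134318915/3348 + √23249/59016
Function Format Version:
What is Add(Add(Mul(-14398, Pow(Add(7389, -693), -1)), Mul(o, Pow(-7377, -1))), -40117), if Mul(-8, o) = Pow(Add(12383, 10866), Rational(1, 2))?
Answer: Add(Rational(-134318915, 3348), Mul(Rational(1, 59016), Pow(23249, Rational(1, 2)))) ≈ -40119.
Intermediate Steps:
o = Mul(Rational(-1, 8), Pow(23249, Rational(1, 2))) (o = Mul(Rational(-1, 8), Pow(Add(12383, 10866), Rational(1, 2))) = Mul(Rational(-1, 8), Pow(23249, Rational(1, 2))) ≈ -19.060)
Add(Add(Mul(-14398, Pow(Add(7389, -693), -1)), Mul(o, Pow(-7377, -1))), -40117) = Add(Add(Mul(-14398, Pow(Add(7389, -693), -1)), Mul(Mul(Rational(-1, 8), Pow(23249, Rational(1, 2))), Pow(-7377, -1))), -40117) = Add(Add(Mul(-14398, Pow(6696, -1)), Mul(Mul(Rational(-1, 8), Pow(23249, Rational(1, 2))), Rational(-1, 7377))), -40117) = Add(Add(Mul(-14398, Rational(1, 6696)), Mul(Rational(1, 59016), Pow(23249, Rational(1, 2)))), -40117) = Add(Add(Rational(-7199, 3348), Mul(Rational(1, 59016), Pow(23249, Rational(1, 2)))), -40117) = Add(Rational(-134318915, 3348), Mul(Rational(1, 59016), Pow(23249, Rational(1, 2))))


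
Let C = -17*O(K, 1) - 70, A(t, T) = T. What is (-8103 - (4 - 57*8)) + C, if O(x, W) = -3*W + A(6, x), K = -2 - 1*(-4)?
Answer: -7704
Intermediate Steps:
K = 2 (K = -2 + 4 = 2)
O(x, W) = x - 3*W (O(x, W) = -3*W + x = x - 3*W)
C = -53 (C = -17*(2 - 3*1) - 70 = -17*(2 - 3) - 70 = -17*(-1) - 70 = 17 - 70 = -53)
(-8103 - (4 - 57*8)) + C = (-8103 - (4 - 57*8)) - 53 = (-8103 - (4 - 456)) - 53 = (-8103 - 1*(-452)) - 53 = (-8103 + 452) - 53 = -7651 - 53 = -7704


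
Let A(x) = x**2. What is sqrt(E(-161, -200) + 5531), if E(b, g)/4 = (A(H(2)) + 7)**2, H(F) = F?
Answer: sqrt(6015) ≈ 77.556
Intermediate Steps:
E(b, g) = 484 (E(b, g) = 4*(2**2 + 7)**2 = 4*(4 + 7)**2 = 4*11**2 = 4*121 = 484)
sqrt(E(-161, -200) + 5531) = sqrt(484 + 5531) = sqrt(6015)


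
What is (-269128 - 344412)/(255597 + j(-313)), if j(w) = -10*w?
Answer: -613540/258727 ≈ -2.3714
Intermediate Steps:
(-269128 - 344412)/(255597 + j(-313)) = (-269128 - 344412)/(255597 - 10*(-313)) = -613540/(255597 + 3130) = -613540/258727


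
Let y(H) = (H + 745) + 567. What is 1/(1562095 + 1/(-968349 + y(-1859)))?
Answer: 968896/1513507597119 ≈ 6.4017e-7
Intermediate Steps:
y(H) = 1312 + H (y(H) = (745 + H) + 567 = 1312 + H)
1/(1562095 + 1/(-968349 + y(-1859))) = 1/(1562095 + 1/(-968349 + (1312 - 1859))) = 1/(1562095 + 1/(-968349 - 547)) = 1/(1562095 + 1/(-968896)) = 1/(1562095 - 1/968896) = 1/(1513507597119/968896) = 968896/1513507597119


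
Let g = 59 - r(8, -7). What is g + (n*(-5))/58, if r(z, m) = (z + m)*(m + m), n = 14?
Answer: 2082/29 ≈ 71.793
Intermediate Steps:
r(z, m) = 2*m*(m + z) (r(z, m) = (m + z)*(2*m) = 2*m*(m + z))
g = 73 (g = 59 - 2*(-7)*(-7 + 8) = 59 - 2*(-7) = 59 - 1*(-14) = 59 + 14 = 73)
g + (n*(-5))/58 = 73 + (14*(-5))/58 = 73 + (1/58)*(-70) = 73 - 35/29 = 2082/29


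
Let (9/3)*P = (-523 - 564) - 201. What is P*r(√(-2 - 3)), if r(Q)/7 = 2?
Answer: -18032/3 ≈ -6010.7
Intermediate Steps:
r(Q) = 14 (r(Q) = 7*2 = 14)
P = -1288/3 (P = ((-523 - 564) - 201)/3 = (-1087 - 201)/3 = (⅓)*(-1288) = -1288/3 ≈ -429.33)
P*r(√(-2 - 3)) = -1288/3*14 = -18032/3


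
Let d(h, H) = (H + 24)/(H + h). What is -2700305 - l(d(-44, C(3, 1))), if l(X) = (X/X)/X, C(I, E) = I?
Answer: -72908194/27 ≈ -2.7003e+6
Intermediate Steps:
d(h, H) = (24 + H)/(H + h)
l(X) = 1/X
-2700305 - l(d(-44, C(3, 1))) = -2700305 - 1/((24 + 3)/(3 - 44)) = -2700305 - 1/(27/(-41)) = -2700305 - 1/((-1/41*27)) = -2700305 - 1/(-27/41) = -2700305 - 1*(-41/27) = -2700305 + 41/27 = -72908194/27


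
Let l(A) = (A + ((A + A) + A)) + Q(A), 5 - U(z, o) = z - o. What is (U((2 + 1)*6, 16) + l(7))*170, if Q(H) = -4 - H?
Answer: 3400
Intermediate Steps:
U(z, o) = 5 + o - z (U(z, o) = 5 - (z - o) = 5 + (o - z) = 5 + o - z)
l(A) = -4 + 3*A (l(A) = (A + ((A + A) + A)) + (-4 - A) = (A + (2*A + A)) + (-4 - A) = (A + 3*A) + (-4 - A) = 4*A + (-4 - A) = -4 + 3*A)
(U((2 + 1)*6, 16) + l(7))*170 = ((5 + 16 - (2 + 1)*6) + (-4 + 3*7))*170 = ((5 + 16 - 3*6) + (-4 + 21))*170 = ((5 + 16 - 1*18) + 17)*170 = ((5 + 16 - 18) + 17)*170 = (3 + 17)*170 = 20*170 = 3400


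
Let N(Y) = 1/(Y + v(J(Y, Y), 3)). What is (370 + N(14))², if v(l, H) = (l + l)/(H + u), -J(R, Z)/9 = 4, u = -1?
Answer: 66243321/484 ≈ 1.3687e+5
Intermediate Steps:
J(R, Z) = -36 (J(R, Z) = -9*4 = -36)
v(l, H) = 2*l/(-1 + H) (v(l, H) = (l + l)/(H - 1) = (2*l)/(-1 + H) = 2*l/(-1 + H))
N(Y) = 1/(-36 + Y) (N(Y) = 1/(Y + 2*(-36)/(-1 + 3)) = 1/(Y + 2*(-36)/2) = 1/(Y + 2*(-36)*(½)) = 1/(Y - 36) = 1/(-36 + Y))
(370 + N(14))² = (370 + 1/(-36 + 14))² = (370 + 1/(-22))² = (370 - 1/22)² = (8139/22)² = 66243321/484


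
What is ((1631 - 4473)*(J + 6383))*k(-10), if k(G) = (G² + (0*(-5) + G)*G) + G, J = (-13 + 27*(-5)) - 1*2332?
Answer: -2107541940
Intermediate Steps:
J = -2480 (J = (-13 - 135) - 2332 = -148 - 2332 = -2480)
k(G) = G + 2*G² (k(G) = (G² + (0 + G)*G) + G = (G² + G*G) + G = (G² + G²) + G = 2*G² + G = G + 2*G²)
((1631 - 4473)*(J + 6383))*k(-10) = ((1631 - 4473)*(-2480 + 6383))*(-10*(1 + 2*(-10))) = (-2842*3903)*(-10*(1 - 20)) = -(-110923260)*(-19) = -11092326*190 = -2107541940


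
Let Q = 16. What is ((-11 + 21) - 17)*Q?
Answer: -112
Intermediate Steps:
((-11 + 21) - 17)*Q = ((-11 + 21) - 17)*16 = (10 - 17)*16 = -7*16 = -112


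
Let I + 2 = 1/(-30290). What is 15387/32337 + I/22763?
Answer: 3535747721231/7432026399330 ≈ 0.47574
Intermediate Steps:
I = -60581/30290 (I = -2 + 1/(-30290) = -2 - 1/30290 = -60581/30290 ≈ -2.0000)
15387/32337 + I/22763 = 15387/32337 - 60581/30290/22763 = 15387*(1/32337) - 60581/30290*1/22763 = 5129/10779 - 60581/689491270 = 3535747721231/7432026399330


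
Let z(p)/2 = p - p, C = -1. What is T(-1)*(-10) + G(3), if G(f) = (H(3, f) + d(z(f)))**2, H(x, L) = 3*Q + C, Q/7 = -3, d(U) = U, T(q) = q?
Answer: 4106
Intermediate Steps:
z(p) = 0 (z(p) = 2*(p - p) = 2*0 = 0)
Q = -21 (Q = 7*(-3) = -21)
H(x, L) = -64 (H(x, L) = 3*(-21) - 1 = -63 - 1 = -64)
G(f) = 4096 (G(f) = (-64 + 0)**2 = (-64)**2 = 4096)
T(-1)*(-10) + G(3) = -1*(-10) + 4096 = 10 + 4096 = 4106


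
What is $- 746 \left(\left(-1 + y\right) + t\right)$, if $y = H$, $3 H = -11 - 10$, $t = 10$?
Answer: $-1492$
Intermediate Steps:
$H = -7$ ($H = \frac{-11 - 10}{3} = \frac{1}{3} \left(-21\right) = -7$)
$y = -7$
$- 746 \left(\left(-1 + y\right) + t\right) = - 746 \left(\left(-1 - 7\right) + 10\right) = - 746 \left(-8 + 10\right) = \left(-746\right) 2 = -1492$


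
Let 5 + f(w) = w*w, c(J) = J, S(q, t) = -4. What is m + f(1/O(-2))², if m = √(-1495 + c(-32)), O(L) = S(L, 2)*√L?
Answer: 25921/1024 + I*√1527 ≈ 25.313 + 39.077*I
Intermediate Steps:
O(L) = -4*√L
f(w) = -5 + w² (f(w) = -5 + w*w = -5 + w²)
m = I*√1527 (m = √(-1495 - 32) = √(-1527) = I*√1527 ≈ 39.077*I)
m + f(1/O(-2))² = I*√1527 + (-5 + (1/(-4*I*√2))²)² = I*√1527 + (-5 + (I*√2/8)²)² = I*√1527 + (-5 - 1/32)² = I*√1527 + (-161/32)² = I*√1527 + 25921/1024 = 25921/1024 + I*√1527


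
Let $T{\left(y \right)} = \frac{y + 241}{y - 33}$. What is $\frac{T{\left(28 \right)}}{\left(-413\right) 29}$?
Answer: $\frac{269}{59885} \approx 0.0044919$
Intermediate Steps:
$T{\left(y \right)} = \frac{241 + y}{-33 + y}$
$\frac{T{\left(28 \right)}}{\left(-413\right) 29} = \frac{\frac{1}{-33 + 28} \left(241 + 28\right)}{\left(-413\right) 29} = \frac{\frac{1}{-5} \cdot 269}{-11977} = \left(- \frac{1}{5}\right) 269 \left(- \frac{1}{11977}\right) = \left(- \frac{269}{5}\right) \left(- \frac{1}{11977}\right) = \frac{269}{59885}$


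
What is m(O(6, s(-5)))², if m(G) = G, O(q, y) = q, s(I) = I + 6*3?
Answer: 36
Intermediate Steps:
s(I) = 18 + I (s(I) = I + 18 = 18 + I)
m(O(6, s(-5)))² = 6² = 36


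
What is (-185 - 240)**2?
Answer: 180625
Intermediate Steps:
(-185 - 240)**2 = (-425)**2 = 180625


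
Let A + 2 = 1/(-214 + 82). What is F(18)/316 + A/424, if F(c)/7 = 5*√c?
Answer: -5/1056 + 105*√2/316 ≈ 0.46518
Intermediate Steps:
A = -265/132 (A = -2 + 1/(-214 + 82) = -2 + 1/(-132) = -2 - 1/132 = -265/132 ≈ -2.0076)
F(c) = 35*√c (F(c) = 7*(5*√c) = 35*√c)
F(18)/316 + A/424 = (35*√18)/316 - 265/132/424 = (35*(3*√2))*(1/316) - 265/132*1/424 = (105*√2)*(1/316) - 5/1056 = 105*√2/316 - 5/1056 = -5/1056 + 105*√2/316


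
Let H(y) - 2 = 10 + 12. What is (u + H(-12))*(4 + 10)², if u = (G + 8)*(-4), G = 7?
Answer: -7056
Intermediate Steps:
H(y) = 24 (H(y) = 2 + (10 + 12) = 2 + 22 = 24)
u = -60 (u = (7 + 8)*(-4) = 15*(-4) = -60)
(u + H(-12))*(4 + 10)² = (-60 + 24)*(4 + 10)² = -36*14² = -36*196 = -7056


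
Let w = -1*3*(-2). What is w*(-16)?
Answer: -96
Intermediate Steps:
w = 6 (w = -3*(-2) = 6)
w*(-16) = 6*(-16) = -96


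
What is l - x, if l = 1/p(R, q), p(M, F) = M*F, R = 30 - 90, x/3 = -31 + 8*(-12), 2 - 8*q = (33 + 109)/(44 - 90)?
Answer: 668609/1755 ≈ 380.97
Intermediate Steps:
q = 117/184 (q = 1/4 - (33 + 109)/(8*(44 - 90)) = 1/4 - 71/(4*(-46)) = 1/4 - 71*(-1)/(4*46) = 1/4 - 1/8*(-71/23) = 1/4 + 71/184 = 117/184 ≈ 0.63587)
x = -381 (x = 3*(-31 + 8*(-12)) = 3*(-31 - 96) = 3*(-127) = -381)
R = -60
p(M, F) = F*M
l = -46/1755 (l = 1/((117/184)*(-60)) = 1/(-1755/46) = -46/1755 ≈ -0.026211)
l - x = -46/1755 - 1*(-381) = -46/1755 + 381 = 668609/1755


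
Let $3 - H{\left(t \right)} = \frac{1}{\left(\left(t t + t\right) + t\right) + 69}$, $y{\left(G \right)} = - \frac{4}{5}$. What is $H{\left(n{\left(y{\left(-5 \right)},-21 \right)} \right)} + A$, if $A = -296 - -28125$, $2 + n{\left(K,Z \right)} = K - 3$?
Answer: $\frac{63345607}{2276} \approx 27832.0$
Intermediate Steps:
$y{\left(G \right)} = - \frac{4}{5}$ ($y{\left(G \right)} = \left(-4\right) \frac{1}{5} = - \frac{4}{5}$)
$n{\left(K,Z \right)} = -5 + K$ ($n{\left(K,Z \right)} = -2 + \left(K - 3\right) = -2 + \left(-3 + K\right) = -5 + K$)
$H{\left(t \right)} = 3 - \frac{1}{69 + t^{2} + 2 t}$ ($H{\left(t \right)} = 3 - \frac{1}{\left(\left(t t + t\right) + t\right) + 69} = 3 - \frac{1}{\left(\left(t^{2} + t\right) + t\right) + 69} = 3 - \frac{1}{\left(\left(t + t^{2}\right) + t\right) + 69} = 3 - \frac{1}{\left(t^{2} + 2 t\right) + 69} = 3 - \frac{1}{69 + t^{2} + 2 t}$)
$A = 27829$ ($A = -296 + 28125 = 27829$)
$H{\left(n{\left(y{\left(-5 \right)},-21 \right)} \right)} + A = \frac{206 + 3 \left(-5 - \frac{4}{5}\right)^{2} + 6 \left(-5 - \frac{4}{5}\right)}{69 + \left(-5 - \frac{4}{5}\right)^{2} + 2 \left(-5 - \frac{4}{5}\right)} + 27829 = \frac{206 + 3 \left(- \frac{29}{5}\right)^{2} + 6 \left(- \frac{29}{5}\right)}{69 + \left(- \frac{29}{5}\right)^{2} + 2 \left(- \frac{29}{5}\right)} + 27829 = \frac{206 + 3 \cdot \frac{841}{25} - \frac{174}{5}}{69 + \frac{841}{25} - \frac{58}{5}} + 27829 = \frac{206 + \frac{2523}{25} - \frac{174}{5}}{\frac{2276}{25}} + 27829 = \frac{25}{2276} \cdot \frac{6803}{25} + 27829 = \frac{6803}{2276} + 27829 = \frac{63345607}{2276}$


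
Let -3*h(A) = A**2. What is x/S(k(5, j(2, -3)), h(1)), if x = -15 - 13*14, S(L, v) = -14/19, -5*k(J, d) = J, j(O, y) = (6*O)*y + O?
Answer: 3743/14 ≈ 267.36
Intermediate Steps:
j(O, y) = O + 6*O*y (j(O, y) = 6*O*y + O = O + 6*O*y)
k(J, d) = -J/5
h(A) = -A**2/3
S(L, v) = -14/19 (S(L, v) = -14*1/19 = -14/19)
x = -197 (x = -15 - 182 = -197)
x/S(k(5, j(2, -3)), h(1)) = -197/(-14/19) = -197*(-19/14) = 3743/14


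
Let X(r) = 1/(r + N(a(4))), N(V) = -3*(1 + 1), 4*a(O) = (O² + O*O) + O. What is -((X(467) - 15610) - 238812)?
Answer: 117288541/461 ≈ 2.5442e+5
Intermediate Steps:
a(O) = O²/2 + O/4 (a(O) = ((O² + O*O) + O)/4 = ((O² + O²) + O)/4 = (2*O² + O)/4 = (O + 2*O²)/4 = O²/2 + O/4)
N(V) = -6 (N(V) = -3*2 = -6)
X(r) = 1/(-6 + r) (X(r) = 1/(r - 6) = 1/(-6 + r))
-((X(467) - 15610) - 238812) = -((1/(-6 + 467) - 15610) - 238812) = -((1/461 - 15610) - 238812) = -(-7196209/461 - 238812) = -1*(-117288541/461) = 117288541/461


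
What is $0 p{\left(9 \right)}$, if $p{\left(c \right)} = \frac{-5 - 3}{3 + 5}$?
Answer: $0$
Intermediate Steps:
$p{\left(c \right)} = -1$ ($p{\left(c \right)} = - \frac{8}{8} = \left(-8\right) \frac{1}{8} = -1$)
$0 p{\left(9 \right)} = 0 \left(-1\right) = 0$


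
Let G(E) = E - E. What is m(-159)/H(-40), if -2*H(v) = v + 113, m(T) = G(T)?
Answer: 0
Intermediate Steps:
G(E) = 0
m(T) = 0
H(v) = -113/2 - v/2 (H(v) = -(v + 113)/2 = -(113 + v)/2 = -113/2 - v/2)
m(-159)/H(-40) = 0/(-113/2 - 1/2*(-40)) = 0/(-113/2 + 20) = 0/(-73/2) = 0*(-2/73) = 0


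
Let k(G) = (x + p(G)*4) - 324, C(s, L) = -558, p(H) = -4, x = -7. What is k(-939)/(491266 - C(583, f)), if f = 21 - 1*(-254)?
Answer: -347/491824 ≈ -0.00070554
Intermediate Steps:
f = 275 (f = 21 + 254 = 275)
k(G) = -347 (k(G) = (-7 - 4*4) - 324 = (-7 - 16) - 324 = -23 - 324 = -347)
k(-939)/(491266 - C(583, f)) = -347/(491266 - 1*(-558)) = -347/(491266 + 558) = -347/491824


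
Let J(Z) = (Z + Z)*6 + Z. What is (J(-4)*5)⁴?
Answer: 4569760000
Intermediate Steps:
J(Z) = 13*Z (J(Z) = (2*Z)*6 + Z = 12*Z + Z = 13*Z)
(J(-4)*5)⁴ = ((13*(-4))*5)⁴ = (-52*5)⁴ = (-260)⁴ = 4569760000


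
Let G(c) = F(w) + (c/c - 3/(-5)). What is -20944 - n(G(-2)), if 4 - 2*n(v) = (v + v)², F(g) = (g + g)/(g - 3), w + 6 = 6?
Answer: -523522/25 ≈ -20941.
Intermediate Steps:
w = 0 (w = -6 + 6 = 0)
F(g) = 2*g/(-3 + g) (F(g) = (2*g)/(-3 + g) = 2*g/(-3 + g))
G(c) = 8/5 (G(c) = 2*0/(-3 + 0) + (c/c - 3/(-5)) = 2*0/(-3) + (1 - 3*(-⅕)) = 2*0*(-⅓) + (1 + ⅗) = 0 + 8/5 = 8/5)
n(v) = 2 - 2*v² (n(v) = 2 - (v + v)²/2 = 2 - 4*v²/2 = 2 - 2*v²)
-20944 - n(G(-2)) = -20944 - (2 - 2*(8/5)²) = -20944 - (2 - 2*64/25) = -20944 - (2 - 128/25) = -20944 - 1*(-78/25) = -20944 + 78/25 = -523522/25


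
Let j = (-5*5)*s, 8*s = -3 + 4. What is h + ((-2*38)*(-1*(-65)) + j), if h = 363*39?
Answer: 73711/8 ≈ 9213.9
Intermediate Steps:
s = ⅛ (s = (-3 + 4)/8 = (⅛)*1 = ⅛ ≈ 0.12500)
h = 14157
j = -25/8 (j = -5*5*(⅛) = -25*⅛ = -25/8 ≈ -3.1250)
h + ((-2*38)*(-1*(-65)) + j) = 14157 + ((-2*38)*(-1*(-65)) - 25/8) = 14157 + (-76*65 - 25/8) = 14157 + (-4940 - 25/8) = 14157 - 39545/8 = 73711/8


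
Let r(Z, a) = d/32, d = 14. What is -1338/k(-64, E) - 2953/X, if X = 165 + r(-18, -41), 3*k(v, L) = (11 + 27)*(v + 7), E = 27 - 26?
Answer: -15285685/955567 ≈ -15.996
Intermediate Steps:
r(Z, a) = 7/16 (r(Z, a) = 14/32 = 14*(1/32) = 7/16)
E = 1
k(v, L) = 266/3 + 38*v/3 (k(v, L) = ((11 + 27)*(v + 7))/3 = (38*(7 + v))/3 = (266 + 38*v)/3 = 266/3 + 38*v/3)
X = 2647/16 (X = 165 + 7/16 = 2647/16 ≈ 165.44)
-1338/k(-64, E) - 2953/X = -1338/(266/3 + (38/3)*(-64)) - 2953/2647/16 = -1338/(266/3 - 2432/3) - 2953*16/2647 = -1338/(-722) - 47248/2647 = -1338*(-1/722) - 47248/2647 = 669/361 - 47248/2647 = -15285685/955567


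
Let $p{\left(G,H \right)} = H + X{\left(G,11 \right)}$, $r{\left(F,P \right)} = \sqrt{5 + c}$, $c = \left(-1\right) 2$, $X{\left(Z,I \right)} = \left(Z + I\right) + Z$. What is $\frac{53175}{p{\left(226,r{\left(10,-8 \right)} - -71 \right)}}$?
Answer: $\frac{9465150}{95051} - \frac{17725 \sqrt{3}}{95051} \approx 99.257$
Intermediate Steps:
$X{\left(Z,I \right)} = I + 2 Z$ ($X{\left(Z,I \right)} = \left(I + Z\right) + Z = I + 2 Z$)
$c = -2$
$r{\left(F,P \right)} = \sqrt{3}$ ($r{\left(F,P \right)} = \sqrt{5 - 2} = \sqrt{3}$)
$p{\left(G,H \right)} = 11 + H + 2 G$ ($p{\left(G,H \right)} = H + \left(11 + 2 G\right) = 11 + H + 2 G$)
$\frac{53175}{p{\left(226,r{\left(10,-8 \right)} - -71 \right)}} = \frac{53175}{11 + \left(\sqrt{3} - -71\right) + 2 \cdot 226} = \frac{53175}{11 + \left(\sqrt{3} + 71\right) + 452} = \frac{53175}{11 + \left(71 + \sqrt{3}\right) + 452} = \frac{53175}{534 + \sqrt{3}}$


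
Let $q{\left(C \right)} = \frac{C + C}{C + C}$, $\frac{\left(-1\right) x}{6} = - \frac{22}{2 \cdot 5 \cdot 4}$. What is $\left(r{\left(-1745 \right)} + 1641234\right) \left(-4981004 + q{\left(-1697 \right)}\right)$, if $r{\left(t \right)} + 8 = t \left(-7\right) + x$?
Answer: $- \frac{82358110186329}{10} \approx -8.2358 \cdot 10^{12}$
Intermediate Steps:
$x = \frac{33}{10}$ ($x = - 6 \left(- \frac{22}{2 \cdot 5 \cdot 4}\right) = - 6 \left(- \frac{22}{10 \cdot 4}\right) = - 6 \left(- \frac{22}{40}\right) = - 6 \left(\left(-22\right) \frac{1}{40}\right) = \left(-6\right) \left(- \frac{11}{20}\right) = \frac{33}{10} \approx 3.3$)
$q{\left(C \right)} = 1$ ($q{\left(C \right)} = \frac{2 C}{2 C} = 2 C \frac{1}{2 C} = 1$)
$r{\left(t \right)} = - \frac{47}{10} - 7 t$ ($r{\left(t \right)} = -8 + \left(t \left(-7\right) + \frac{33}{10}\right) = -8 - \left(- \frac{33}{10} + 7 t\right) = - \frac{47}{10} - 7 t$)
$\left(r{\left(-1745 \right)} + 1641234\right) \left(-4981004 + q{\left(-1697 \right)}\right) = \left(\left(- \frac{47}{10} - -12215\right) + 1641234\right) \left(-4981004 + 1\right) = \left(\left(- \frac{47}{10} + 12215\right) + 1641234\right) \left(-4981003\right) = \left(\frac{122103}{10} + 1641234\right) \left(-4981003\right) = \frac{16534443}{10} \left(-4981003\right) = - \frac{82358110186329}{10}$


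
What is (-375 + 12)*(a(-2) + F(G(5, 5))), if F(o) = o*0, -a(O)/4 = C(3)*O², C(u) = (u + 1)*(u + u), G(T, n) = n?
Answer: 139392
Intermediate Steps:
C(u) = 2*u*(1 + u) (C(u) = (1 + u)*(2*u) = 2*u*(1 + u))
a(O) = -96*O² (a(O) = -4*2*3*(1 + 3)*O² = -4*2*3*4*O² = -96*O²)
F(o) = 0
(-375 + 12)*(a(-2) + F(G(5, 5))) = (-375 + 12)*(-96*(-2)² + 0) = -363*(-96*4 + 0) = -363*(-384 + 0) = -363*(-384) = 139392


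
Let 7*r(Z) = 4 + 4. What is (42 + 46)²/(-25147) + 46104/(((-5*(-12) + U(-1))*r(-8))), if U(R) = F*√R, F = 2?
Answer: 894697033/1332791 - 2373*I/106 ≈ 671.3 - 22.387*I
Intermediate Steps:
r(Z) = 8/7 (r(Z) = (4 + 4)/7 = (⅐)*8 = 8/7)
U(R) = 2*√R
(42 + 46)²/(-25147) + 46104/(((-5*(-12) + U(-1))*r(-8))) = (42 + 46)²/(-25147) + 46104/(((-5*(-12) + 2*√(-1))*(8/7))) = 88²*(-1/25147) + 46104/(((60 + 2*I)*(8/7))) = 7744*(-1/25147) + 46104/(480/7 + 16*I/7) = -7744/25147 + 46104*(49*(480/7 - 16*I/7)/230656) = -7744/25147 + 16611*(480/7 - 16*I/7)/1696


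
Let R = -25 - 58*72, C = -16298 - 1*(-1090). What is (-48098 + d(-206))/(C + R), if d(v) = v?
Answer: 48304/19409 ≈ 2.4887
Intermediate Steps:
C = -15208 (C = -16298 + 1090 = -15208)
R = -4201 (R = -25 - 4176 = -4201)
(-48098 + d(-206))/(C + R) = (-48098 - 206)/(-15208 - 4201) = -48304/(-19409) = -48304*(-1/19409) = 48304/19409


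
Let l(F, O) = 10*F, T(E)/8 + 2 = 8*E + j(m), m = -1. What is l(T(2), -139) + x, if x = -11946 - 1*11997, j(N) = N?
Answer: -22903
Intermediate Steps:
T(E) = -24 + 64*E (T(E) = -16 + 8*(8*E - 1) = -16 + 8*(-1 + 8*E) = -16 + (-8 + 64*E) = -24 + 64*E)
x = -23943 (x = -11946 - 11997 = -23943)
l(T(2), -139) + x = 10*(-24 + 64*2) - 23943 = 10*(-24 + 128) - 23943 = 10*104 - 23943 = 1040 - 23943 = -22903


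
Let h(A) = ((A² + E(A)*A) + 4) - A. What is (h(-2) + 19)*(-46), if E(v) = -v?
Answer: -1150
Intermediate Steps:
h(A) = 4 - A (h(A) = ((A² + (-A)*A) + 4) - A = ((A² - A²) + 4) - A = (0 + 4) - A = 4 - A)
(h(-2) + 19)*(-46) = ((4 - 1*(-2)) + 19)*(-46) = ((4 + 2) + 19)*(-46) = (6 + 19)*(-46) = 25*(-46) = -1150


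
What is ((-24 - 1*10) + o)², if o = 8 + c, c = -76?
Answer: 10404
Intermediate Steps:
o = -68 (o = 8 - 76 = -68)
((-24 - 1*10) + o)² = ((-24 - 1*10) - 68)² = ((-24 - 10) - 68)² = (-34 - 68)² = (-102)² = 10404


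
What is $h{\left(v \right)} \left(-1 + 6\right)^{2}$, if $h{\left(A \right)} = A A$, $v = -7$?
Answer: $1225$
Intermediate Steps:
$h{\left(A \right)} = A^{2}$
$h{\left(v \right)} \left(-1 + 6\right)^{2} = \left(-7\right)^{2} \left(-1 + 6\right)^{2} = 49 \cdot 5^{2} = 49 \cdot 25 = 1225$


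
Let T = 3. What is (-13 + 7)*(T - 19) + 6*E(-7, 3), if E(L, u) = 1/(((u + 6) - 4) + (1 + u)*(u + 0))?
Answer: 1638/17 ≈ 96.353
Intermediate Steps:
E(L, u) = 1/(2 + u + u*(1 + u)) (E(L, u) = 1/(((6 + u) - 4) + (1 + u)*u) = 1/((2 + u) + u*(1 + u)) = 1/(2 + u + u*(1 + u)))
(-13 + 7)*(T - 19) + 6*E(-7, 3) = (-13 + 7)*(3 - 19) + 6/(2 + 3**2 + 2*3) = -6*(-16) + 6/(2 + 9 + 6) = 96 + 6/17 = 1638/17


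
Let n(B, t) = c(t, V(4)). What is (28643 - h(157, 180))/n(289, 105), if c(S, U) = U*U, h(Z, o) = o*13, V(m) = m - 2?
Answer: 26303/4 ≈ 6575.8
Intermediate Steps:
V(m) = -2 + m
h(Z, o) = 13*o
c(S, U) = U**2
n(B, t) = 4 (n(B, t) = (-2 + 4)**2 = 2**2 = 4)
(28643 - h(157, 180))/n(289, 105) = (28643 - 13*180)/4 = (28643 - 1*2340)*(1/4) = (28643 - 2340)*(1/4) = 26303*(1/4) = 26303/4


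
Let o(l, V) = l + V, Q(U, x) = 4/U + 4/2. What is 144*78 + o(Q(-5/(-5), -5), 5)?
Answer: 11243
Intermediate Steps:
Q(U, x) = 2 + 4/U (Q(U, x) = 4/U + 4*(1/2) = 4/U + 2 = 2 + 4/U)
o(l, V) = V + l
144*78 + o(Q(-5/(-5), -5), 5) = 144*78 + (5 + (2 + 4/((-5/(-5))))) = 11232 + (5 + (2 + 4/((-5*(-1/5))))) = 11232 + (5 + (2 + 4/1)) = 11232 + (5 + (2 + 4*1)) = 11232 + (5 + (2 + 4)) = 11232 + (5 + 6) = 11232 + 11 = 11243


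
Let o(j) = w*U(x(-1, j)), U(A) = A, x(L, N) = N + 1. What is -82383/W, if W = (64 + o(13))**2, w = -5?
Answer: -27461/12 ≈ -2288.4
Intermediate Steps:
x(L, N) = 1 + N
o(j) = -5 - 5*j (o(j) = -5*(1 + j) = -5 - 5*j)
W = 36 (W = (64 + (-5 - 5*13))**2 = (64 + (-5 - 65))**2 = (64 - 70)**2 = (-6)**2 = 36)
-82383/W = -82383/36 = -82383*1/36 = -27461/12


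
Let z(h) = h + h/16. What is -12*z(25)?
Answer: -1275/4 ≈ -318.75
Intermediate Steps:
z(h) = 17*h/16 (z(h) = h + h*(1/16) = h + h/16 = 17*h/16)
-12*z(25) = -51*25/4 = -12*425/16 = -1275/4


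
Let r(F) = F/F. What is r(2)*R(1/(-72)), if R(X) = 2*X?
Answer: -1/36 ≈ -0.027778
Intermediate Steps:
r(F) = 1
r(2)*R(1/(-72)) = 1*(2/(-72)) = 1*(2*(-1/72)) = 1*(-1/36) = -1/36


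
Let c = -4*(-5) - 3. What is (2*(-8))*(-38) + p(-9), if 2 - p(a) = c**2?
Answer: 321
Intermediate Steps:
c = 17 (c = 20 - 3 = 17)
p(a) = -287 (p(a) = 2 - 1*17**2 = 2 - 1*289 = 2 - 289 = -287)
(2*(-8))*(-38) + p(-9) = (2*(-8))*(-38) - 287 = -16*(-38) - 287 = 608 - 287 = 321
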